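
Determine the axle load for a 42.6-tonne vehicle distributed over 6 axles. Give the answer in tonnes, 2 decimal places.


Load per axle = total weight / number of axles
Load = 42.6 / 6
Load = 7.10 tonnes

7.10


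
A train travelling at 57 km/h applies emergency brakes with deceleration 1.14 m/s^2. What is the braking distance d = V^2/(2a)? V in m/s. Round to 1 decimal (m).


Convert speed: V = 57 / 3.6 = 15.8333 m/s
V^2 = 250.6944
d = 250.6944 / (2 * 1.14)
d = 250.6944 / 2.28
d = 110.0 m

110.0


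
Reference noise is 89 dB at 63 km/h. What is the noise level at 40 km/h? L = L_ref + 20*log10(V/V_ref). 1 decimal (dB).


V/V_ref = 40 / 63 = 0.634921
log10(0.634921) = -0.197281
20 * -0.197281 = -3.9456
L = 89 + -3.9456 = 85.1 dB

85.1


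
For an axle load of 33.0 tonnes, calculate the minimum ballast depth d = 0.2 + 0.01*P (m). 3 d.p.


d = 0.2 + 0.01 * 33.0
d = 0.2 + 0.33
d = 0.530 m

0.530


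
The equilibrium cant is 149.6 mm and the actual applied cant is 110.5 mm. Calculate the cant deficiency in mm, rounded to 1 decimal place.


Cant deficiency = equilibrium cant - actual cant
CD = 149.6 - 110.5
CD = 39.1 mm

39.1


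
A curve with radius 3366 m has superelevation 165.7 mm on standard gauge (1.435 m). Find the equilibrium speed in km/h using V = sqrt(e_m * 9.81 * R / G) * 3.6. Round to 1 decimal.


Convert cant: e = 165.7 mm = 0.1657 m
V_ms = sqrt(0.1657 * 9.81 * 3366 / 1.435)
V_ms = sqrt(3812.885172) = 61.7486 m/s
V = 61.7486 * 3.6 = 222.3 km/h

222.3


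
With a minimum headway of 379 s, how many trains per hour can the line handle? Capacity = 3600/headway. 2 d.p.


Capacity = 3600 / headway
Capacity = 3600 / 379
Capacity = 9.50 trains/hour

9.50


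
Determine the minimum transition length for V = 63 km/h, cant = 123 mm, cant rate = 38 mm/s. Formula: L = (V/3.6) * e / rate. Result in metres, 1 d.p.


Convert speed: V = 63 / 3.6 = 17.5 m/s
L = 17.5 * 123 / 38
L = 2152.5 / 38
L = 56.6 m

56.6


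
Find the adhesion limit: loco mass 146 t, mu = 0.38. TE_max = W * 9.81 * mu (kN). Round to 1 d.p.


TE_max = W * g * mu
TE_max = 146 * 9.81 * 0.38
TE_max = 1432.26 * 0.38
TE_max = 544.3 kN

544.3


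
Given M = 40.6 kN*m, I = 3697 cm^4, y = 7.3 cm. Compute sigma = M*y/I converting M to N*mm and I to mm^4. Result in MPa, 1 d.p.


Convert units:
M = 40.6 kN*m = 40600000 N*mm
y = 7.3 cm = 73 mm
I = 3697 cm^4 = 36970000 mm^4
sigma = 40600000 * 73 / 36970000
sigma = 80.2 MPa

80.2


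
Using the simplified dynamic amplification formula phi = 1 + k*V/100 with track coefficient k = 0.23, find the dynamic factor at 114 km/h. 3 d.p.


phi = 1 + k * V / 100
phi = 1 + 0.23 * 114 / 100
phi = 1 + 0.2622
phi = 1.262

1.262


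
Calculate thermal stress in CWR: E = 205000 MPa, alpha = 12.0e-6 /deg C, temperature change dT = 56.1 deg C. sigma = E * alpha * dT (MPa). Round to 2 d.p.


sigma = E * alpha * dT
sigma = 205000 * 12.0e-6 * 56.1
sigma = 2.46 * 56.1
sigma = 138.01 MPa

138.01


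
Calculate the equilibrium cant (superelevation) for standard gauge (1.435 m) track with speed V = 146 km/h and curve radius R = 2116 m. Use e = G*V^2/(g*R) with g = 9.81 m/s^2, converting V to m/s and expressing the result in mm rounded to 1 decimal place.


Convert speed: V = 146 / 3.6 = 40.5556 m/s
Apply formula: e = 1.435 * 40.5556^2 / (9.81 * 2116)
e = 1.435 * 1644.7531 / 20757.96
e = 0.113702 m = 113.7 mm

113.7


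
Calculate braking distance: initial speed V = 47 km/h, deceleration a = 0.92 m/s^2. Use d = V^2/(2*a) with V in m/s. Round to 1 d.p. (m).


Convert speed: V = 47 / 3.6 = 13.0556 m/s
V^2 = 170.4475
d = 170.4475 / (2 * 0.92)
d = 170.4475 / 1.84
d = 92.6 m

92.6


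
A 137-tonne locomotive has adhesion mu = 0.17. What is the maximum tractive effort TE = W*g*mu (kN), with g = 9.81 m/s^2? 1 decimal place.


TE_max = W * g * mu
TE_max = 137 * 9.81 * 0.17
TE_max = 1343.97 * 0.17
TE_max = 228.5 kN

228.5


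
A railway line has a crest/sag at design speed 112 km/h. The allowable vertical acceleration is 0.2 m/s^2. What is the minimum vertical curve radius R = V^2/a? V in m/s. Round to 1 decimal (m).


Convert speed: V = 112 / 3.6 = 31.1111 m/s
V^2 = 967.9012 m^2/s^2
R_v = 967.9012 / 0.2
R_v = 4839.5 m

4839.5


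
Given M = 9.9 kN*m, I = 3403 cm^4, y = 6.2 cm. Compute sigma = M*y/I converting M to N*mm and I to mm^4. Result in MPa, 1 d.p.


Convert units:
M = 9.9 kN*m = 9900000 N*mm
y = 6.2 cm = 62 mm
I = 3403 cm^4 = 34030000 mm^4
sigma = 9900000 * 62 / 34030000
sigma = 18.0 MPa

18.0


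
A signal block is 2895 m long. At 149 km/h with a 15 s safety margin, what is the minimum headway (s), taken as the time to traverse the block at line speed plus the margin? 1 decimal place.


V = 149 / 3.6 = 41.3889 m/s
Block traversal time = 2895 / 41.3889 = 69.9463 s
Headway = 69.9463 + 15
Headway = 84.9 s

84.9


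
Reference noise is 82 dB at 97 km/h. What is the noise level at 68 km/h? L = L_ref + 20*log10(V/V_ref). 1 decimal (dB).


V/V_ref = 68 / 97 = 0.701031
log10(0.701031) = -0.154263
20 * -0.154263 = -3.0853
L = 82 + -3.0853 = 78.9 dB

78.9


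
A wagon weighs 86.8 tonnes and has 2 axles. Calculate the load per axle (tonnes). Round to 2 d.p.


Load per axle = total weight / number of axles
Load = 86.8 / 2
Load = 43.40 tonnes

43.40


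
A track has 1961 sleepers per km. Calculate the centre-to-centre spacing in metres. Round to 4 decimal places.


Spacing = 1000 m / number of sleepers
Spacing = 1000 / 1961
Spacing = 0.5099 m

0.5099


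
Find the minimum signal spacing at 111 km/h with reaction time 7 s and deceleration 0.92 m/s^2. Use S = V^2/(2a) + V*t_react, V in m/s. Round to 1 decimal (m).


V = 111 / 3.6 = 30.8333 m/s
Braking distance = 30.8333^2 / (2*0.92) = 516.6818 m
Sighting distance = 30.8333 * 7 = 215.8333 m
S = 516.6818 + 215.8333 = 732.5 m

732.5


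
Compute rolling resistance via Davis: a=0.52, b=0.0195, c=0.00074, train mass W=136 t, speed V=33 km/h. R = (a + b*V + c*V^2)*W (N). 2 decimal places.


b*V = 0.0195 * 33 = 0.6435
c*V^2 = 0.00074 * 1089 = 0.80586
R_per_t = 0.52 + 0.6435 + 0.80586 = 1.96936 N/t
R_total = 1.96936 * 136 = 267.83 N

267.83


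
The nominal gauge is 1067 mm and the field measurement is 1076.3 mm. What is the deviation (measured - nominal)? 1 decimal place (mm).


Deviation = measured - nominal
Deviation = 1076.3 - 1067
Deviation = 9.3 mm

9.3


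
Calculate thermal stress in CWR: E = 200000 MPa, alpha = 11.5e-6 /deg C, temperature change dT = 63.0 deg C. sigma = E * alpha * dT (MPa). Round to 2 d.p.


sigma = E * alpha * dT
sigma = 200000 * 11.5e-6 * 63.0
sigma = 2.3 * 63.0
sigma = 144.90 MPa

144.90


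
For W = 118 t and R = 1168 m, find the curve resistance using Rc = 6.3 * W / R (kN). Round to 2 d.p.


Rc = 6.3 * W / R
Rc = 6.3 * 118 / 1168
Rc = 743.4 / 1168
Rc = 0.64 kN

0.64


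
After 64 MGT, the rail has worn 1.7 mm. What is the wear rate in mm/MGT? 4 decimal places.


Wear rate = total wear / cumulative tonnage
Rate = 1.7 / 64
Rate = 0.0266 mm/MGT

0.0266


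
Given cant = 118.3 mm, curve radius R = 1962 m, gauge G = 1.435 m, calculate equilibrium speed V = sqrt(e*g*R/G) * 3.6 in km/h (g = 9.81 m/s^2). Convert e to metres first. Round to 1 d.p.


Convert cant: e = 118.3 mm = 0.1183 m
V_ms = sqrt(0.1183 * 9.81 * 1962 / 1.435)
V_ms = sqrt(1586.722039) = 39.8337 m/s
V = 39.8337 * 3.6 = 143.4 km/h

143.4


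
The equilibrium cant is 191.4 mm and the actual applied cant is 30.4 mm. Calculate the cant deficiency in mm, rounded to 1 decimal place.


Cant deficiency = equilibrium cant - actual cant
CD = 191.4 - 30.4
CD = 161.0 mm

161.0


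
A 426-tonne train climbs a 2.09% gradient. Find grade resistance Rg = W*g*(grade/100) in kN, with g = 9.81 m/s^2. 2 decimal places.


Rg = W * 9.81 * grade / 100
Rg = 426 * 9.81 * 2.09 / 100
Rg = 4179.06 * 0.0209
Rg = 87.34 kN

87.34


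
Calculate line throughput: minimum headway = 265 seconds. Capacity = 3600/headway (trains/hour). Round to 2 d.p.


Capacity = 3600 / headway
Capacity = 3600 / 265
Capacity = 13.58 trains/hour

13.58


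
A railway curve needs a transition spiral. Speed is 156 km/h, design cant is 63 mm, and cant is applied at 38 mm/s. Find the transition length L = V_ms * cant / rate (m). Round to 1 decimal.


Convert speed: V = 156 / 3.6 = 43.3333 m/s
L = 43.3333 * 63 / 38
L = 2730.0 / 38
L = 71.8 m

71.8


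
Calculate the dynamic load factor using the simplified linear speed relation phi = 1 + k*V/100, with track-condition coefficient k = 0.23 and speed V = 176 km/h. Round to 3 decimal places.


phi = 1 + k * V / 100
phi = 1 + 0.23 * 176 / 100
phi = 1 + 0.4048
phi = 1.405

1.405


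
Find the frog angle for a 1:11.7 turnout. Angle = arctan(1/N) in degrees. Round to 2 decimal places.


1/N = 1/11.7 = 0.08547
angle = arctan(0.08547) = 0.085263 rad
angle = 0.085263 * 180/pi = 4.89 degrees

4.89


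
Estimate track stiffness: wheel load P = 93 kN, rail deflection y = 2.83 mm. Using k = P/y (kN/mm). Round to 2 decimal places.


Track stiffness k = P / y
k = 93 / 2.83
k = 32.86 kN/mm

32.86


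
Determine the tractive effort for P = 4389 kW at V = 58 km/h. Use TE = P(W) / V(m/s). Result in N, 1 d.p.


Convert: P = 4389 kW = 4389000 W
V = 58 / 3.6 = 16.1111 m/s
TE = 4389000 / 16.1111
TE = 272420.7 N

272420.7


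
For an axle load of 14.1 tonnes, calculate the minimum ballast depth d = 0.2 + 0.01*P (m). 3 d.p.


d = 0.2 + 0.01 * 14.1
d = 0.2 + 0.141
d = 0.341 m

0.341


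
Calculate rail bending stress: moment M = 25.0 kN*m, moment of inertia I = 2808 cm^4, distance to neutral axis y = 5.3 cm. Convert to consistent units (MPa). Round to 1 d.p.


Convert units:
M = 25.0 kN*m = 25000000 N*mm
y = 5.3 cm = 53 mm
I = 2808 cm^4 = 28080000 mm^4
sigma = 25000000 * 53 / 28080000
sigma = 47.2 MPa

47.2


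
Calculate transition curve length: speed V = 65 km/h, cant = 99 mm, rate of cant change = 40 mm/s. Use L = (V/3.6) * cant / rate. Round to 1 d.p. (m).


Convert speed: V = 65 / 3.6 = 18.0556 m/s
L = 18.0556 * 99 / 40
L = 1787.5 / 40
L = 44.7 m

44.7


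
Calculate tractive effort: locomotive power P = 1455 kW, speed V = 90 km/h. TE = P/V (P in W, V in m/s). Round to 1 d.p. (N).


Convert: P = 1455 kW = 1455000 W
V = 90 / 3.6 = 25.0 m/s
TE = 1455000 / 25.0
TE = 58200.0 N

58200.0


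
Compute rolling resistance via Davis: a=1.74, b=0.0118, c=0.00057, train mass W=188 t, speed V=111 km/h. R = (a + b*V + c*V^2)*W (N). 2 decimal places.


b*V = 0.0118 * 111 = 1.3098
c*V^2 = 0.00057 * 12321 = 7.02297
R_per_t = 1.74 + 1.3098 + 7.02297 = 10.07277 N/t
R_total = 10.07277 * 188 = 1893.68 N

1893.68


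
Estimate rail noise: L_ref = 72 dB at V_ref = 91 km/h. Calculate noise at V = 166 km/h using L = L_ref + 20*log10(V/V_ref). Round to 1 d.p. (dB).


V/V_ref = 166 / 91 = 1.824176
log10(1.824176) = 0.261067
20 * 0.261067 = 5.2213
L = 72 + 5.2213 = 77.2 dB

77.2


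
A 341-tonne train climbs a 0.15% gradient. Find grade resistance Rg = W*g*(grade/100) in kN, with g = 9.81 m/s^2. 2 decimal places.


Rg = W * 9.81 * grade / 100
Rg = 341 * 9.81 * 0.15 / 100
Rg = 3345.21 * 0.0015
Rg = 5.02 kN

5.02


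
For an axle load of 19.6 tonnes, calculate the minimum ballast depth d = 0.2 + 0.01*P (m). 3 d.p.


d = 0.2 + 0.01 * 19.6
d = 0.2 + 0.196
d = 0.396 m

0.396


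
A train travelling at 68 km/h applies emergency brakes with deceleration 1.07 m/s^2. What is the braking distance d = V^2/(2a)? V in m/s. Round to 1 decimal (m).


Convert speed: V = 68 / 3.6 = 18.8889 m/s
V^2 = 356.7901
d = 356.7901 / (2 * 1.07)
d = 356.7901 / 2.14
d = 166.7 m

166.7


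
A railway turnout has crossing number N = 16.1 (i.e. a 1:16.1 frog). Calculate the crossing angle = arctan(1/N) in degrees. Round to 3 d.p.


1/N = 1/16.1 = 0.062112
angle = arctan(0.062112) = 0.062032 rad
angle = 0.062032 * 180/pi = 3.554 degrees

3.554


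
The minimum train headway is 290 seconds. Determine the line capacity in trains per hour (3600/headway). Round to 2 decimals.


Capacity = 3600 / headway
Capacity = 3600 / 290
Capacity = 12.41 trains/hour

12.41


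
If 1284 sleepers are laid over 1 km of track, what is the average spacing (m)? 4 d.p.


Spacing = 1000 m / number of sleepers
Spacing = 1000 / 1284
Spacing = 0.7788 m

0.7788


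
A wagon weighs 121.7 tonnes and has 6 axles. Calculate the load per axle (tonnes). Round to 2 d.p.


Load per axle = total weight / number of axles
Load = 121.7 / 6
Load = 20.28 tonnes

20.28


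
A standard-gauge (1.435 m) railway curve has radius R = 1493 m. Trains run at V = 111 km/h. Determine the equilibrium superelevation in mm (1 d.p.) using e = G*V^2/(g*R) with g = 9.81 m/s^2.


Convert speed: V = 111 / 3.6 = 30.8333 m/s
Apply formula: e = 1.435 * 30.8333^2 / (9.81 * 1493)
e = 1.435 * 950.6944 / 14646.33
e = 0.093146 m = 93.1 mm

93.1


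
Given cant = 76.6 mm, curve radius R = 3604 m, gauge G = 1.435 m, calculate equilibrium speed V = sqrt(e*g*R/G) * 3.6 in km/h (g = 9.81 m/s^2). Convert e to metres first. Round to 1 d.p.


Convert cant: e = 76.6 mm = 0.0766 m
V_ms = sqrt(0.0766 * 9.81 * 3604 / 1.435)
V_ms = sqrt(1887.25532) = 43.4426 m/s
V = 43.4426 * 3.6 = 156.4 km/h

156.4


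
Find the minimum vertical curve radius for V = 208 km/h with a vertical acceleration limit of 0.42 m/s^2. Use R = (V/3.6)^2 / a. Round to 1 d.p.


Convert speed: V = 208 / 3.6 = 57.7778 m/s
V^2 = 3338.2716 m^2/s^2
R_v = 3338.2716 / 0.42
R_v = 7948.3 m

7948.3


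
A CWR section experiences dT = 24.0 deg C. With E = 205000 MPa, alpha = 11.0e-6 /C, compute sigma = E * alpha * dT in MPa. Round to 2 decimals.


sigma = E * alpha * dT
sigma = 205000 * 11.0e-6 * 24.0
sigma = 2.255 * 24.0
sigma = 54.12 MPa

54.12


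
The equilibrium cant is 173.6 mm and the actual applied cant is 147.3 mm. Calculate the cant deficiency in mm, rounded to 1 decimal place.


Cant deficiency = equilibrium cant - actual cant
CD = 173.6 - 147.3
CD = 26.3 mm

26.3


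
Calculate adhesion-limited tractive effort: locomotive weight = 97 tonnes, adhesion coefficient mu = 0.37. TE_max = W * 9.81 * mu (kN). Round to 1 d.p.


TE_max = W * g * mu
TE_max = 97 * 9.81 * 0.37
TE_max = 951.57 * 0.37
TE_max = 352.1 kN

352.1


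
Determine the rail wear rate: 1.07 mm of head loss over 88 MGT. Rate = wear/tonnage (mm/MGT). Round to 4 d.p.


Wear rate = total wear / cumulative tonnage
Rate = 1.07 / 88
Rate = 0.0122 mm/MGT

0.0122


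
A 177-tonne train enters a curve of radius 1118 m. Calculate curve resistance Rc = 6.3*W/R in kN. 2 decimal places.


Rc = 6.3 * W / R
Rc = 6.3 * 177 / 1118
Rc = 1115.1 / 1118
Rc = 1.00 kN

1.00


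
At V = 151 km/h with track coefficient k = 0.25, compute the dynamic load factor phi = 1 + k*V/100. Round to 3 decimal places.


phi = 1 + k * V / 100
phi = 1 + 0.25 * 151 / 100
phi = 1 + 0.3775
phi = 1.378

1.378


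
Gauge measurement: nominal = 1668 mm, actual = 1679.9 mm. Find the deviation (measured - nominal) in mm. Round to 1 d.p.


Deviation = measured - nominal
Deviation = 1679.9 - 1668
Deviation = 11.9 mm

11.9


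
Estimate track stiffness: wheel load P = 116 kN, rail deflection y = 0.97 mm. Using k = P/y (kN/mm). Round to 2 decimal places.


Track stiffness k = P / y
k = 116 / 0.97
k = 119.59 kN/mm

119.59


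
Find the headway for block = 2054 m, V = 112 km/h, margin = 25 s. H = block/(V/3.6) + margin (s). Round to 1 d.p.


V = 112 / 3.6 = 31.1111 m/s
Block traversal time = 2054 / 31.1111 = 66.0214 s
Headway = 66.0214 + 25
Headway = 91.0 s

91.0


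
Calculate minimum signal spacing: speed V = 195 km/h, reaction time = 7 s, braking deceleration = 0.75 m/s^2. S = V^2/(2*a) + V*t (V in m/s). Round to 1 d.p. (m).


V = 195 / 3.6 = 54.1667 m/s
Braking distance = 54.1667^2 / (2*0.75) = 1956.0185 m
Sighting distance = 54.1667 * 7 = 379.1667 m
S = 1956.0185 + 379.1667 = 2335.2 m

2335.2


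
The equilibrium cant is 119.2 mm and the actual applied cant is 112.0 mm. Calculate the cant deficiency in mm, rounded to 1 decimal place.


Cant deficiency = equilibrium cant - actual cant
CD = 119.2 - 112.0
CD = 7.2 mm

7.2


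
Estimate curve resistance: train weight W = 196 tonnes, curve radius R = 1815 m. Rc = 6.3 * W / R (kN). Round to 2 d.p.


Rc = 6.3 * W / R
Rc = 6.3 * 196 / 1815
Rc = 1234.8 / 1815
Rc = 0.68 kN

0.68


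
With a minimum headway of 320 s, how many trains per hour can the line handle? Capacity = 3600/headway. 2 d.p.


Capacity = 3600 / headway
Capacity = 3600 / 320
Capacity = 11.25 trains/hour

11.25


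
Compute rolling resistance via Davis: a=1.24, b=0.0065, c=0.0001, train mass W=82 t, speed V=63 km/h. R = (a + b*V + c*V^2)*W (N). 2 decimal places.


b*V = 0.0065 * 63 = 0.4095
c*V^2 = 0.0001 * 3969 = 0.3969
R_per_t = 1.24 + 0.4095 + 0.3969 = 2.0464 N/t
R_total = 2.0464 * 82 = 167.80 N

167.80


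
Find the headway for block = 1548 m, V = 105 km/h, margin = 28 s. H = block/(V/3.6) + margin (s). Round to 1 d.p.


V = 105 / 3.6 = 29.1667 m/s
Block traversal time = 1548 / 29.1667 = 53.0743 s
Headway = 53.0743 + 28
Headway = 81.1 s

81.1


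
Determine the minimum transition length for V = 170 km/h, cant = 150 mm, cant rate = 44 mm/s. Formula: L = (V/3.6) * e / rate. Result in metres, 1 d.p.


Convert speed: V = 170 / 3.6 = 47.2222 m/s
L = 47.2222 * 150 / 44
L = 7083.3333 / 44
L = 161.0 m

161.0


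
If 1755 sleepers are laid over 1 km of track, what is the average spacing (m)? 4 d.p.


Spacing = 1000 m / number of sleepers
Spacing = 1000 / 1755
Spacing = 0.5698 m

0.5698


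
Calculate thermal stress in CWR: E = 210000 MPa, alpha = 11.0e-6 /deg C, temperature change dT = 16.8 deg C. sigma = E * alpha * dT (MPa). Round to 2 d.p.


sigma = E * alpha * dT
sigma = 210000 * 11.0e-6 * 16.8
sigma = 2.31 * 16.8
sigma = 38.81 MPa

38.81


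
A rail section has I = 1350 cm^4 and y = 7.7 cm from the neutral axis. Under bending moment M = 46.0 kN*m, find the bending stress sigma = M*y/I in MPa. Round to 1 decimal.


Convert units:
M = 46.0 kN*m = 46000000 N*mm
y = 7.7 cm = 77 mm
I = 1350 cm^4 = 13500000 mm^4
sigma = 46000000 * 77 / 13500000
sigma = 262.4 MPa

262.4


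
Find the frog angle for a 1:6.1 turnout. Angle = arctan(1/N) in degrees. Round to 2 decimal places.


1/N = 1/6.1 = 0.163934
angle = arctan(0.163934) = 0.162489 rad
angle = 0.162489 * 180/pi = 9.31 degrees

9.31


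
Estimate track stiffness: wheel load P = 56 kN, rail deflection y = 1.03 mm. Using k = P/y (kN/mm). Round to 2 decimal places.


Track stiffness k = P / y
k = 56 / 1.03
k = 54.37 kN/mm

54.37


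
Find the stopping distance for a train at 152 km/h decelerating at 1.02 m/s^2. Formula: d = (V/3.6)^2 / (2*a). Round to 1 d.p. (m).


Convert speed: V = 152 / 3.6 = 42.2222 m/s
V^2 = 1782.716
d = 1782.716 / (2 * 1.02)
d = 1782.716 / 2.04
d = 873.9 m

873.9


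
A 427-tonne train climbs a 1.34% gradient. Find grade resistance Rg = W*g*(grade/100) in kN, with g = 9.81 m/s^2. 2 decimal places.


Rg = W * 9.81 * grade / 100
Rg = 427 * 9.81 * 1.34 / 100
Rg = 4188.87 * 0.0134
Rg = 56.13 kN

56.13


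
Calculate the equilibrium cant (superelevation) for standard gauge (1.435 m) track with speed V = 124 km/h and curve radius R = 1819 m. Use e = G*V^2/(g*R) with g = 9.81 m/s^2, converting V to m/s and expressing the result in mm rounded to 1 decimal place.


Convert speed: V = 124 / 3.6 = 34.4444 m/s
Apply formula: e = 1.435 * 34.4444^2 / (9.81 * 1819)
e = 1.435 * 1186.4198 / 17844.39
e = 0.095409 m = 95.4 mm

95.4


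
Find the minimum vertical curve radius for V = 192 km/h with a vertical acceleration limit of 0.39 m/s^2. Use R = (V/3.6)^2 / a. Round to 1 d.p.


Convert speed: V = 192 / 3.6 = 53.3333 m/s
V^2 = 2844.4444 m^2/s^2
R_v = 2844.4444 / 0.39
R_v = 7293.4 m

7293.4


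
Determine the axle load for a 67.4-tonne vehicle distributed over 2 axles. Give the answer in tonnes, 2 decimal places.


Load per axle = total weight / number of axles
Load = 67.4 / 2
Load = 33.70 tonnes

33.70


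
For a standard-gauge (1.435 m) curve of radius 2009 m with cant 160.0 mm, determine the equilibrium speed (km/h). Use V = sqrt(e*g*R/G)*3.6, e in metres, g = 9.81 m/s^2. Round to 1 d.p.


Convert cant: e = 160.0 mm = 0.1600 m
V_ms = sqrt(0.1600 * 9.81 * 2009 / 1.435)
V_ms = sqrt(2197.44) = 46.8769 m/s
V = 46.8769 * 3.6 = 168.8 km/h

168.8


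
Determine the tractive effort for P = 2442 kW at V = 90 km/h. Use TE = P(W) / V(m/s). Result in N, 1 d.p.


Convert: P = 2442 kW = 2442000 W
V = 90 / 3.6 = 25.0 m/s
TE = 2442000 / 25.0
TE = 97680.0 N

97680.0


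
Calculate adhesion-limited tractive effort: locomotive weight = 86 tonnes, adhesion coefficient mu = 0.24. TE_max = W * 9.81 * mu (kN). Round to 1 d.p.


TE_max = W * g * mu
TE_max = 86 * 9.81 * 0.24
TE_max = 843.66 * 0.24
TE_max = 202.5 kN

202.5


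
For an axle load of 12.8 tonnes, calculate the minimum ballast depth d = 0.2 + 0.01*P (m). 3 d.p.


d = 0.2 + 0.01 * 12.8
d = 0.2 + 0.128
d = 0.328 m

0.328


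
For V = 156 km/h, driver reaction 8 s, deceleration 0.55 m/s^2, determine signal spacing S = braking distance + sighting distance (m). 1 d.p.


V = 156 / 3.6 = 43.3333 m/s
Braking distance = 43.3333^2 / (2*0.55) = 1707.0707 m
Sighting distance = 43.3333 * 8 = 346.6667 m
S = 1707.0707 + 346.6667 = 2053.7 m

2053.7


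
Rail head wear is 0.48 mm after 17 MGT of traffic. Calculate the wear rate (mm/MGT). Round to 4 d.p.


Wear rate = total wear / cumulative tonnage
Rate = 0.48 / 17
Rate = 0.0282 mm/MGT

0.0282


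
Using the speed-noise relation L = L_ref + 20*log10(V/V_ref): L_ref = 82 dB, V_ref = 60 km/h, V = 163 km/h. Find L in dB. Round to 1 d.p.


V/V_ref = 163 / 60 = 2.716667
log10(2.716667) = 0.434036
20 * 0.434036 = 8.6807
L = 82 + 8.6807 = 90.7 dB

90.7


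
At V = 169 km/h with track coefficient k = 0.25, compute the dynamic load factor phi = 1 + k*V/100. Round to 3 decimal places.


phi = 1 + k * V / 100
phi = 1 + 0.25 * 169 / 100
phi = 1 + 0.4225
phi = 1.423

1.423


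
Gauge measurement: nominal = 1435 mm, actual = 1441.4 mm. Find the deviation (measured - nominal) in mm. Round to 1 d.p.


Deviation = measured - nominal
Deviation = 1441.4 - 1435
Deviation = 6.4 mm

6.4


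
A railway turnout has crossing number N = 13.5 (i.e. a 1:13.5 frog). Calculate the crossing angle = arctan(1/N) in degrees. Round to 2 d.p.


1/N = 1/13.5 = 0.074074
angle = arctan(0.074074) = 0.073939 rad
angle = 0.073939 * 180/pi = 4.24 degrees

4.24


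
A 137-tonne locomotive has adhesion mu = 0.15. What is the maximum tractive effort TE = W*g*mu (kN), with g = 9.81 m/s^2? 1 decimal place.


TE_max = W * g * mu
TE_max = 137 * 9.81 * 0.15
TE_max = 1343.97 * 0.15
TE_max = 201.6 kN

201.6


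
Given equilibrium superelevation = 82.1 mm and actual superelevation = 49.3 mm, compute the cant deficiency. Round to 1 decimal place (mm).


Cant deficiency = equilibrium cant - actual cant
CD = 82.1 - 49.3
CD = 32.8 mm

32.8


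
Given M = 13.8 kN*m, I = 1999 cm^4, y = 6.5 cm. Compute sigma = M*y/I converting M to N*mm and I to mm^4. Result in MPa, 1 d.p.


Convert units:
M = 13.8 kN*m = 13800000 N*mm
y = 6.5 cm = 65 mm
I = 1999 cm^4 = 19990000 mm^4
sigma = 13800000 * 65 / 19990000
sigma = 44.9 MPa

44.9


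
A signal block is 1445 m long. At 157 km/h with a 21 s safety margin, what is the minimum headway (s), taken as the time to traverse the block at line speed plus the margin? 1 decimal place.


V = 157 / 3.6 = 43.6111 m/s
Block traversal time = 1445 / 43.6111 = 33.1338 s
Headway = 33.1338 + 21
Headway = 54.1 s

54.1


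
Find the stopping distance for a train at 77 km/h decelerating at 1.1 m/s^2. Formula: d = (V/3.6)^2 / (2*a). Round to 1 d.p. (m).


Convert speed: V = 77 / 3.6 = 21.3889 m/s
V^2 = 457.4846
d = 457.4846 / (2 * 1.1)
d = 457.4846 / 2.2
d = 207.9 m

207.9


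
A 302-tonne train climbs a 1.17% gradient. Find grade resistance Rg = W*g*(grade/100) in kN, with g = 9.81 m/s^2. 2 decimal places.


Rg = W * 9.81 * grade / 100
Rg = 302 * 9.81 * 1.17 / 100
Rg = 2962.62 * 0.0117
Rg = 34.66 kN

34.66


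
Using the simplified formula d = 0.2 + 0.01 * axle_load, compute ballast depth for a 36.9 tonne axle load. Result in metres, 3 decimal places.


d = 0.2 + 0.01 * 36.9
d = 0.2 + 0.369
d = 0.569 m

0.569


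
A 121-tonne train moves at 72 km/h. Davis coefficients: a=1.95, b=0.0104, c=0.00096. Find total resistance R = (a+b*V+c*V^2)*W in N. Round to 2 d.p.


b*V = 0.0104 * 72 = 0.7488
c*V^2 = 0.00096 * 5184 = 4.97664
R_per_t = 1.95 + 0.7488 + 4.97664 = 7.67544 N/t
R_total = 7.67544 * 121 = 928.73 N

928.73


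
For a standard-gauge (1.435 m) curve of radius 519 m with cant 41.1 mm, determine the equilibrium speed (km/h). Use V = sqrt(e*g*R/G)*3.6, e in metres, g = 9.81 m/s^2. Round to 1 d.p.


Convert cant: e = 41.1 mm = 0.0411 m
V_ms = sqrt(0.0411 * 9.81 * 519 / 1.435)
V_ms = sqrt(145.823086) = 12.0757 m/s
V = 12.0757 * 3.6 = 43.5 km/h

43.5


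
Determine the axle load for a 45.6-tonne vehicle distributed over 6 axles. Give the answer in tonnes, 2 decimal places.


Load per axle = total weight / number of axles
Load = 45.6 / 6
Load = 7.60 tonnes

7.60


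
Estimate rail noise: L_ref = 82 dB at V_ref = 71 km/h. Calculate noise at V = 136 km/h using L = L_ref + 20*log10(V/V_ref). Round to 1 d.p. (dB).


V/V_ref = 136 / 71 = 1.915493
log10(1.915493) = 0.282281
20 * 0.282281 = 5.6456
L = 82 + 5.6456 = 87.6 dB

87.6


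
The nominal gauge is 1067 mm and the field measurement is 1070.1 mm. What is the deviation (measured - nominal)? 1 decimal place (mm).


Deviation = measured - nominal
Deviation = 1070.1 - 1067
Deviation = 3.1 mm

3.1


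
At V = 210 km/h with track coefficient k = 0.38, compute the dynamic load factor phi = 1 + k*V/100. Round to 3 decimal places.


phi = 1 + k * V / 100
phi = 1 + 0.38 * 210 / 100
phi = 1 + 0.798
phi = 1.798

1.798


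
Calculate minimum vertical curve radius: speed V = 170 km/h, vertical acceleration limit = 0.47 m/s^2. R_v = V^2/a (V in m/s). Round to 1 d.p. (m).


Convert speed: V = 170 / 3.6 = 47.2222 m/s
V^2 = 2229.9383 m^2/s^2
R_v = 2229.9383 / 0.47
R_v = 4744.5 m

4744.5


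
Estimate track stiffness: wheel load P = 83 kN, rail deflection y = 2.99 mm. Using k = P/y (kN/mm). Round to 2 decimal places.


Track stiffness k = P / y
k = 83 / 2.99
k = 27.76 kN/mm

27.76


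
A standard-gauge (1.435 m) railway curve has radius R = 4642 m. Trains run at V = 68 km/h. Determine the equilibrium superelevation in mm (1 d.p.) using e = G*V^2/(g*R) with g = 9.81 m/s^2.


Convert speed: V = 68 / 3.6 = 18.8889 m/s
Apply formula: e = 1.435 * 18.8889^2 / (9.81 * 4642)
e = 1.435 * 356.7901 / 45538.02
e = 0.011243 m = 11.2 mm

11.2


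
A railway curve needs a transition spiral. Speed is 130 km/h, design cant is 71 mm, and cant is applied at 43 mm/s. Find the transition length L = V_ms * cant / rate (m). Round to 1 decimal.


Convert speed: V = 130 / 3.6 = 36.1111 m/s
L = 36.1111 * 71 / 43
L = 2563.8889 / 43
L = 59.6 m

59.6


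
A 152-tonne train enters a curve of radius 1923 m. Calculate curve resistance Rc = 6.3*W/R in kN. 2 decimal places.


Rc = 6.3 * W / R
Rc = 6.3 * 152 / 1923
Rc = 957.6 / 1923
Rc = 0.50 kN

0.50


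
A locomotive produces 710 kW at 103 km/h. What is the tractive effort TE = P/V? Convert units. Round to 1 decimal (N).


Convert: P = 710 kW = 710000 W
V = 103 / 3.6 = 28.6111 m/s
TE = 710000 / 28.6111
TE = 24815.5 N

24815.5


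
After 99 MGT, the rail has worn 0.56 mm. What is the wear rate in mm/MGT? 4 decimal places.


Wear rate = total wear / cumulative tonnage
Rate = 0.56 / 99
Rate = 0.0057 mm/MGT

0.0057


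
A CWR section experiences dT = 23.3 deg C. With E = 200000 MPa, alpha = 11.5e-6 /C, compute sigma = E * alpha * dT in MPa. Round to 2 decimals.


sigma = E * alpha * dT
sigma = 200000 * 11.5e-6 * 23.3
sigma = 2.3 * 23.3
sigma = 53.59 MPa

53.59


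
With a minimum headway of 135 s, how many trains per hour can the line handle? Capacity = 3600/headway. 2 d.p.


Capacity = 3600 / headway
Capacity = 3600 / 135
Capacity = 26.67 trains/hour

26.67


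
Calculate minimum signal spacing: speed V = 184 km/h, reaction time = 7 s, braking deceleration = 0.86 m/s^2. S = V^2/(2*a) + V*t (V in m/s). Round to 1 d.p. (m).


V = 184 / 3.6 = 51.1111 m/s
Braking distance = 51.1111^2 / (2*0.86) = 1518.8056 m
Sighting distance = 51.1111 * 7 = 357.7778 m
S = 1518.8056 + 357.7778 = 1876.6 m

1876.6


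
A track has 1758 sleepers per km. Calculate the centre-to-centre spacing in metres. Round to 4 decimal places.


Spacing = 1000 m / number of sleepers
Spacing = 1000 / 1758
Spacing = 0.5688 m

0.5688


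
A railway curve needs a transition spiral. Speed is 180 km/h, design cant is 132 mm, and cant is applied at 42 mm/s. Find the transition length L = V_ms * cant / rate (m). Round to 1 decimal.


Convert speed: V = 180 / 3.6 = 50.0 m/s
L = 50.0 * 132 / 42
L = 6600.0 / 42
L = 157.1 m

157.1


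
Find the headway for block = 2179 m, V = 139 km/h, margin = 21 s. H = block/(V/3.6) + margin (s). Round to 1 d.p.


V = 139 / 3.6 = 38.6111 m/s
Block traversal time = 2179 / 38.6111 = 56.4345 s
Headway = 56.4345 + 21
Headway = 77.4 s

77.4


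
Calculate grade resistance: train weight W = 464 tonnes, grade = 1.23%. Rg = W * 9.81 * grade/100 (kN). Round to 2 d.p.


Rg = W * 9.81 * grade / 100
Rg = 464 * 9.81 * 1.23 / 100
Rg = 4551.84 * 0.0123
Rg = 55.99 kN

55.99


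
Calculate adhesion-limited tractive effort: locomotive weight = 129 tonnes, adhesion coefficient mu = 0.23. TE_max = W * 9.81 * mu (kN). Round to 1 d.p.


TE_max = W * g * mu
TE_max = 129 * 9.81 * 0.23
TE_max = 1265.49 * 0.23
TE_max = 291.1 kN

291.1


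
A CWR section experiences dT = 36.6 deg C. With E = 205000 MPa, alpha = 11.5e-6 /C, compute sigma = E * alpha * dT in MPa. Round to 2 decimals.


sigma = E * alpha * dT
sigma = 205000 * 11.5e-6 * 36.6
sigma = 2.3575 * 36.6
sigma = 86.28 MPa

86.28


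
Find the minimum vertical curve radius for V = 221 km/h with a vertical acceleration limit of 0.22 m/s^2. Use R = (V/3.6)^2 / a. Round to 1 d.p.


Convert speed: V = 221 / 3.6 = 61.3889 m/s
V^2 = 3768.5957 m^2/s^2
R_v = 3768.5957 / 0.22
R_v = 17130.0 m

17130.0


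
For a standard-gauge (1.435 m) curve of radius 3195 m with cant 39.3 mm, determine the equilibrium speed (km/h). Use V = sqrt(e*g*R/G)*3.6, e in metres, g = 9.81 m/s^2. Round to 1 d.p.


Convert cant: e = 39.3 mm = 0.0393 m
V_ms = sqrt(0.0393 * 9.81 * 3195 / 1.435)
V_ms = sqrt(858.381836) = 29.2982 m/s
V = 29.2982 * 3.6 = 105.5 km/h

105.5


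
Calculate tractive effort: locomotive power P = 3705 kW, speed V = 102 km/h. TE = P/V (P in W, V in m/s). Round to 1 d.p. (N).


Convert: P = 3705 kW = 3705000 W
V = 102 / 3.6 = 28.3333 m/s
TE = 3705000 / 28.3333
TE = 130764.7 N

130764.7


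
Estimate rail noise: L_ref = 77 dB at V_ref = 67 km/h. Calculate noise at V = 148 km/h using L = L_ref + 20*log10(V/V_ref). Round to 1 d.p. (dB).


V/V_ref = 148 / 67 = 2.208955
log10(2.208955) = 0.344187
20 * 0.344187 = 6.8837
L = 77 + 6.8837 = 83.9 dB

83.9


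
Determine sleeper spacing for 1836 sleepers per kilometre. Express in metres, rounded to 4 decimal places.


Spacing = 1000 m / number of sleepers
Spacing = 1000 / 1836
Spacing = 0.5447 m

0.5447


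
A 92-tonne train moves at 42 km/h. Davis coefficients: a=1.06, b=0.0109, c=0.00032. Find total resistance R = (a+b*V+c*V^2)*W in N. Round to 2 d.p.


b*V = 0.0109 * 42 = 0.4578
c*V^2 = 0.00032 * 1764 = 0.56448
R_per_t = 1.06 + 0.4578 + 0.56448 = 2.08228 N/t
R_total = 2.08228 * 92 = 191.57 N

191.57


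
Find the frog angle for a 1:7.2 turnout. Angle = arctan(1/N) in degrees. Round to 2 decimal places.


1/N = 1/7.2 = 0.138889
angle = arctan(0.138889) = 0.138006 rad
angle = 0.138006 * 180/pi = 7.91 degrees

7.91


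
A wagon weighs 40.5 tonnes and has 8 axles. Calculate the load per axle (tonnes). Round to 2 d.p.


Load per axle = total weight / number of axles
Load = 40.5 / 8
Load = 5.06 tonnes

5.06


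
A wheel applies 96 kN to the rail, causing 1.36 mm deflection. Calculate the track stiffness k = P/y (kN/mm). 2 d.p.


Track stiffness k = P / y
k = 96 / 1.36
k = 70.59 kN/mm

70.59


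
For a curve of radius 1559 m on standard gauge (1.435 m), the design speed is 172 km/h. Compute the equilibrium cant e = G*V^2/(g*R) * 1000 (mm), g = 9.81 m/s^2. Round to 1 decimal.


Convert speed: V = 172 / 3.6 = 47.7778 m/s
Apply formula: e = 1.435 * 47.7778^2 / (9.81 * 1559)
e = 1.435 * 2282.716 / 15293.79
e = 0.214185 m = 214.2 mm

214.2


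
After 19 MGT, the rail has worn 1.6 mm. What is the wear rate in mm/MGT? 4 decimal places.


Wear rate = total wear / cumulative tonnage
Rate = 1.6 / 19
Rate = 0.0842 mm/MGT

0.0842


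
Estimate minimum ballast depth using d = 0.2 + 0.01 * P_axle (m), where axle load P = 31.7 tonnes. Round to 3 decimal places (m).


d = 0.2 + 0.01 * 31.7
d = 0.2 + 0.317
d = 0.517 m

0.517


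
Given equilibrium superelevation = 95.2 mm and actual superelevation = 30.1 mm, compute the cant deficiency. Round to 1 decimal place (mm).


Cant deficiency = equilibrium cant - actual cant
CD = 95.2 - 30.1
CD = 65.1 mm

65.1


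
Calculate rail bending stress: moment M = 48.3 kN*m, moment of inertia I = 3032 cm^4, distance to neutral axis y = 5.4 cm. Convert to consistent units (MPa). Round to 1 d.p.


Convert units:
M = 48.3 kN*m = 48300000 N*mm
y = 5.4 cm = 54 mm
I = 3032 cm^4 = 30320000 mm^4
sigma = 48300000 * 54 / 30320000
sigma = 86.0 MPa

86.0


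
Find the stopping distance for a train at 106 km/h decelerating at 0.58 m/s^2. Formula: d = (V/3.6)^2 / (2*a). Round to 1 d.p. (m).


Convert speed: V = 106 / 3.6 = 29.4444 m/s
V^2 = 866.9753
d = 866.9753 / (2 * 0.58)
d = 866.9753 / 1.16
d = 747.4 m

747.4


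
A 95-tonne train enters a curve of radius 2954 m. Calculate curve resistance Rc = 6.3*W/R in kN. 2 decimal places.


Rc = 6.3 * W / R
Rc = 6.3 * 95 / 2954
Rc = 598.5 / 2954
Rc = 0.20 kN

0.20


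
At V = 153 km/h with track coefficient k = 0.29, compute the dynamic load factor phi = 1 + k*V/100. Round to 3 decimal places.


phi = 1 + k * V / 100
phi = 1 + 0.29 * 153 / 100
phi = 1 + 0.4437
phi = 1.444

1.444


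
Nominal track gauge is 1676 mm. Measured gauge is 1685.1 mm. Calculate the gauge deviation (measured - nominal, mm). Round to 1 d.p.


Deviation = measured - nominal
Deviation = 1685.1 - 1676
Deviation = 9.1 mm

9.1


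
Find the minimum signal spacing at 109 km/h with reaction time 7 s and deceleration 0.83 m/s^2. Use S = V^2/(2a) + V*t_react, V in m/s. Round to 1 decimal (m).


V = 109 / 3.6 = 30.2778 m/s
Braking distance = 30.2778^2 / (2*0.83) = 552.2553 m
Sighting distance = 30.2778 * 7 = 211.9444 m
S = 552.2553 + 211.9444 = 764.2 m

764.2


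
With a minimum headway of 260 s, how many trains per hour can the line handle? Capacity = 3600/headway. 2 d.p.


Capacity = 3600 / headway
Capacity = 3600 / 260
Capacity = 13.85 trains/hour

13.85


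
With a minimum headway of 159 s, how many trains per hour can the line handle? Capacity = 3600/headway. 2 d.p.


Capacity = 3600 / headway
Capacity = 3600 / 159
Capacity = 22.64 trains/hour

22.64


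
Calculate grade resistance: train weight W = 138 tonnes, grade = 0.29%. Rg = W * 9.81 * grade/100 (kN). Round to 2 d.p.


Rg = W * 9.81 * grade / 100
Rg = 138 * 9.81 * 0.29 / 100
Rg = 1353.78 * 0.0029
Rg = 3.93 kN

3.93


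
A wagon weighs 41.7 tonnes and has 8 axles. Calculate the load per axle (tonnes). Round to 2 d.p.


Load per axle = total weight / number of axles
Load = 41.7 / 8
Load = 5.21 tonnes

5.21


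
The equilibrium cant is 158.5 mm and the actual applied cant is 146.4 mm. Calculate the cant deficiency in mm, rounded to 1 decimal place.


Cant deficiency = equilibrium cant - actual cant
CD = 158.5 - 146.4
CD = 12.1 mm

12.1


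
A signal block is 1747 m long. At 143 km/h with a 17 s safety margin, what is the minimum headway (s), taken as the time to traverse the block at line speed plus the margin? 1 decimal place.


V = 143 / 3.6 = 39.7222 m/s
Block traversal time = 1747 / 39.7222 = 43.9804 s
Headway = 43.9804 + 17
Headway = 61.0 s

61.0


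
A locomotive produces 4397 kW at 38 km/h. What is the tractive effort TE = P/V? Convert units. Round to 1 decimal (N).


Convert: P = 4397 kW = 4397000 W
V = 38 / 3.6 = 10.5556 m/s
TE = 4397000 / 10.5556
TE = 416557.9 N

416557.9


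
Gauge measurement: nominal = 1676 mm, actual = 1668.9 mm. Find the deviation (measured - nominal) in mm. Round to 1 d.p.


Deviation = measured - nominal
Deviation = 1668.9 - 1676
Deviation = -7.1 mm

-7.1


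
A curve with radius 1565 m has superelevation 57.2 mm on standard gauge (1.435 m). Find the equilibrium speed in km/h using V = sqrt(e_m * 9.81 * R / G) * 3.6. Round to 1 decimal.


Convert cant: e = 57.2 mm = 0.0572 m
V_ms = sqrt(0.0572 * 9.81 * 1565 / 1.435)
V_ms = sqrt(611.966258) = 24.738 m/s
V = 24.738 * 3.6 = 89.1 km/h

89.1


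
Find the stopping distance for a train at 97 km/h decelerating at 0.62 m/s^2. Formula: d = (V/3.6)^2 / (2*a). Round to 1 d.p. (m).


Convert speed: V = 97 / 3.6 = 26.9444 m/s
V^2 = 726.0031
d = 726.0031 / (2 * 0.62)
d = 726.0031 / 1.24
d = 585.5 m

585.5


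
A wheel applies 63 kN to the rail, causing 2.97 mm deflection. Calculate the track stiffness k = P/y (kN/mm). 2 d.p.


Track stiffness k = P / y
k = 63 / 2.97
k = 21.21 kN/mm

21.21


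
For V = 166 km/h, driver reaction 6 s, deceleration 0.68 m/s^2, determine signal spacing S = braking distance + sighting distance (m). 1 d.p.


V = 166 / 3.6 = 46.1111 m/s
Braking distance = 46.1111^2 / (2*0.68) = 1563.4078 m
Sighting distance = 46.1111 * 6 = 276.6667 m
S = 1563.4078 + 276.6667 = 1840.1 m

1840.1


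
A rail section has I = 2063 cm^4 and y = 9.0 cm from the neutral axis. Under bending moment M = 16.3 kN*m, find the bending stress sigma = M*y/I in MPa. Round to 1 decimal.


Convert units:
M = 16.3 kN*m = 16300000 N*mm
y = 9.0 cm = 90 mm
I = 2063 cm^4 = 20630000 mm^4
sigma = 16300000 * 90 / 20630000
sigma = 71.1 MPa

71.1


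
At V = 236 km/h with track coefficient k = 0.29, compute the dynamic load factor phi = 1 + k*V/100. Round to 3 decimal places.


phi = 1 + k * V / 100
phi = 1 + 0.29 * 236 / 100
phi = 1 + 0.6844
phi = 1.684

1.684


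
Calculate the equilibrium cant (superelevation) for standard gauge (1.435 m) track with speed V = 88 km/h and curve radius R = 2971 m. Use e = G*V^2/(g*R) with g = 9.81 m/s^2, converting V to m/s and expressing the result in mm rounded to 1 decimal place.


Convert speed: V = 88 / 3.6 = 24.4444 m/s
Apply formula: e = 1.435 * 24.4444^2 / (9.81 * 2971)
e = 1.435 * 597.5309 / 29145.51
e = 0.02942 m = 29.4 mm

29.4


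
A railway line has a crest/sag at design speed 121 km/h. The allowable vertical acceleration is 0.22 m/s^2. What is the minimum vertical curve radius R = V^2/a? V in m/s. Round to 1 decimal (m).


Convert speed: V = 121 / 3.6 = 33.6111 m/s
V^2 = 1129.7068 m^2/s^2
R_v = 1129.7068 / 0.22
R_v = 5135.0 m

5135.0


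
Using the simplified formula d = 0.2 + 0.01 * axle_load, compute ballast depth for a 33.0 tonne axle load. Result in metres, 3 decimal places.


d = 0.2 + 0.01 * 33.0
d = 0.2 + 0.33
d = 0.530 m

0.530


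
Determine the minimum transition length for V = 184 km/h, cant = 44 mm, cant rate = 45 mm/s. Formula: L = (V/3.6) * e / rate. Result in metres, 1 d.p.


Convert speed: V = 184 / 3.6 = 51.1111 m/s
L = 51.1111 * 44 / 45
L = 2248.8889 / 45
L = 50.0 m

50.0


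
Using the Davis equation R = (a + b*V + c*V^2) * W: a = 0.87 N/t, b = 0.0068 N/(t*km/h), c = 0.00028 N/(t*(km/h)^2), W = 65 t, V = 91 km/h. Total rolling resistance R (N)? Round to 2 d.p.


b*V = 0.0068 * 91 = 0.6188
c*V^2 = 0.00028 * 8281 = 2.31868
R_per_t = 0.87 + 0.6188 + 2.31868 = 3.80748 N/t
R_total = 3.80748 * 65 = 247.49 N

247.49
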